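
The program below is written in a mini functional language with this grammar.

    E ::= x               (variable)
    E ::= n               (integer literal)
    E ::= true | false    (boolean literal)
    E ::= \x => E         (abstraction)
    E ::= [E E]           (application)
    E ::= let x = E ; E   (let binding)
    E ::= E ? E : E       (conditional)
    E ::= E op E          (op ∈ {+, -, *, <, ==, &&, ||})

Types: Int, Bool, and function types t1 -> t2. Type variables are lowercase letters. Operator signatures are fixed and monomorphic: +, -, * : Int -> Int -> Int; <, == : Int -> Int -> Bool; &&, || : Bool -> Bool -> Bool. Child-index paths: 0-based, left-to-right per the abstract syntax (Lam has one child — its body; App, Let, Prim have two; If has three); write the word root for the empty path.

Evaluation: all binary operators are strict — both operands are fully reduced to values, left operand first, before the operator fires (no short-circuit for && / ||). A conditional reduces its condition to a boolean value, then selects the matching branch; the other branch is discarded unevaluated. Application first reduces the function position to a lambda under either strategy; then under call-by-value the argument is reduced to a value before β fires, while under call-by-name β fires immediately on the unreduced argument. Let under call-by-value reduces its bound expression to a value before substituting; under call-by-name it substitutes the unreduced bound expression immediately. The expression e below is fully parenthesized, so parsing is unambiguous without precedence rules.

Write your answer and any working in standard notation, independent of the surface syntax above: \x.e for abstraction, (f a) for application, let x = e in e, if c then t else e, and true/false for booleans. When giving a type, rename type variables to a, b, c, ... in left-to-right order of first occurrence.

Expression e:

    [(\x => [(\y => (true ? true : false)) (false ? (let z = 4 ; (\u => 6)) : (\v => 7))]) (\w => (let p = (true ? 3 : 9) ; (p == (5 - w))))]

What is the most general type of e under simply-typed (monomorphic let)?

Answer: Bool

Working:
  unify Bool ~ Bool
  unify Bool ~ Bool
\y._ : b -> Bool
  unify Bool ~ Bool
let z : Int
\u._ : c -> Int
\v._ : d -> Int
  unify c -> Int ~ d -> Int
  unify c ~ d
  unify Int ~ Int
  unify b -> Bool ~ (d -> Int) -> e
  unify b ~ d -> Int
  unify Bool ~ e
_ _ : Bool
\x._ : a -> Bool
  unify Bool ~ Bool
  unify Int ~ Int
let p : Int
p : Int
  unify Int ~ Int
  unify Int ~ Int
w : f
  unify f ~ Int
  unify Int ~ Int
\w._ : Int -> Bool
  unify a -> Bool ~ (Int -> Bool) -> g
  unify a ~ Int -> Bool
  unify Bool ~ g
_ _ : Bool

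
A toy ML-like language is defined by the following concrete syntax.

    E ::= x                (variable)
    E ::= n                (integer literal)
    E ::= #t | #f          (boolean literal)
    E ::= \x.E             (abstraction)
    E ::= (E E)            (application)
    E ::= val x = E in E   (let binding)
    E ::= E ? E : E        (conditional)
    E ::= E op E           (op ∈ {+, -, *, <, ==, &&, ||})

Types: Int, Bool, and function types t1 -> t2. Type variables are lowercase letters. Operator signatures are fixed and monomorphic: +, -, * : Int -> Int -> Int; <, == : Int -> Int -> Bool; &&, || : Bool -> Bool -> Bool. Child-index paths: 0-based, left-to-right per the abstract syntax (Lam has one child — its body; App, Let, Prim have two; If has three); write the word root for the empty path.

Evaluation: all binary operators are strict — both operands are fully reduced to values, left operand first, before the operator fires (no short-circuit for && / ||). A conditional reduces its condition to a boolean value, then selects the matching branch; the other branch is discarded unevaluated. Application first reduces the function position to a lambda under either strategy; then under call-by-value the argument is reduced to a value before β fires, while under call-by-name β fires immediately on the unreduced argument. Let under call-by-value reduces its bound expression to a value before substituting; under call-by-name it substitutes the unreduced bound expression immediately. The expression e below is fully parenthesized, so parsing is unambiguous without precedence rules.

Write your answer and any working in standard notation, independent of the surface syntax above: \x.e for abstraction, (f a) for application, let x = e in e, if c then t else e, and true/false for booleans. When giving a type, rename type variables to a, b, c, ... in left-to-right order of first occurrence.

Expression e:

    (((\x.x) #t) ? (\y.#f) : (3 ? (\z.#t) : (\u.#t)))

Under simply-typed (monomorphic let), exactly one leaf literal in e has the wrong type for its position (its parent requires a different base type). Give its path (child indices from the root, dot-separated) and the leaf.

Answer: 2.0 : 3

Derivation:
x : a
\x._ : a -> a
  unify a -> a ~ Bool -> b
  unify a ~ Bool
  unify Bool ~ b
_ _ : Bool
  unify Bool ~ Bool
\y._ : c -> Bool
  unify Int ~ Bool
  FAIL: mismatch Int ~ Bool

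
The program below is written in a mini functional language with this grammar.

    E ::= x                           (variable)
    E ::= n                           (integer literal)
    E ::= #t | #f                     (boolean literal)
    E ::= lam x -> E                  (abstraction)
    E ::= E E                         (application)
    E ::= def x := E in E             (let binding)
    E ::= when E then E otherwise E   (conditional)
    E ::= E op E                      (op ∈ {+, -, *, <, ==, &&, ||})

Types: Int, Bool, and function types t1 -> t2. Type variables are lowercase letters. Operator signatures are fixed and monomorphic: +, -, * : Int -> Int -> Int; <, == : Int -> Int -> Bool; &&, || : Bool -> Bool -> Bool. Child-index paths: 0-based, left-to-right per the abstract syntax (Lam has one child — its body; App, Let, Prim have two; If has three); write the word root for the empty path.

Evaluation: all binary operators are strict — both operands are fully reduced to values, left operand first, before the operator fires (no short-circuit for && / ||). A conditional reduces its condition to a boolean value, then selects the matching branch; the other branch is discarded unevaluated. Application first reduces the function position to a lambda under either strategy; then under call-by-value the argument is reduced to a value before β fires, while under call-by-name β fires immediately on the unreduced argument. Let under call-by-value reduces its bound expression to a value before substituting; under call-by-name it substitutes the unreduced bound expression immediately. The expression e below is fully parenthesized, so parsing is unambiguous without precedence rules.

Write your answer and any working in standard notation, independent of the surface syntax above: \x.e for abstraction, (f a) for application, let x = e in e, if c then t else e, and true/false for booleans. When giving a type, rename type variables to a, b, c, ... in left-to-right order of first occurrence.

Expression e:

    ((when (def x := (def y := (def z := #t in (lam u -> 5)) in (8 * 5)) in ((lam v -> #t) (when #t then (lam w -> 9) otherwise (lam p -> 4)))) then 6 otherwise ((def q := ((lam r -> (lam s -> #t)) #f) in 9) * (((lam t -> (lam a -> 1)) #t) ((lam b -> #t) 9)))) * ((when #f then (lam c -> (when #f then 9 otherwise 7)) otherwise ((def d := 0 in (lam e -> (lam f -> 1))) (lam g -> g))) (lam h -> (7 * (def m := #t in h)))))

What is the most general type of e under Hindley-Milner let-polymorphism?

Answer: Int

Derivation:
let z : Bool
\u._ : a -> Int
let y : forall. a -> Int
  unify Int ~ Int
  unify Int ~ Int
let x : Int
\v._ : b -> Bool
  unify Bool ~ Bool
\w._ : c -> Int
\p._ : d -> Int
  unify c -> Int ~ d -> Int
  unify c ~ d
  unify Int ~ Int
  unify b -> Bool ~ (d -> Int) -> e
  unify b ~ d -> Int
  unify Bool ~ e
_ _ : Bool
  unify Bool ~ Bool
\s._ : g -> Bool
\r._ : f -> g -> Bool
  unify f -> g -> Bool ~ Bool -> h
  unify f ~ Bool
  unify g -> Bool ~ h
_ _ : g -> Bool
let q : forall. g -> Bool
  unify Int ~ Int
\a._ : j -> Int
\t._ : i -> j -> Int
  unify i -> j -> Int ~ Bool -> k
  unify i ~ Bool
  unify j -> Int ~ k
_ _ : j -> Int
\b._ : l -> Bool
  unify l -> Bool ~ Int -> m
  unify l ~ Int
  unify Bool ~ m
_ _ : Bool
  unify j -> Int ~ Bool -> n
  unify j ~ Bool
  unify Int ~ n
_ _ : Int
  unify Int ~ Int
  unify Int ~ Int
  unify Int ~ Int
  unify Bool ~ Bool
  unify Bool ~ Bool
  unify Int ~ Int
\c._ : o -> Int
let d : Int
\f._ : q -> Int
\e._ : p -> q -> Int
g : r
\g._ : r -> r
  unify p -> q -> Int ~ (r -> r) -> s
  unify p ~ r -> r
  unify q -> Int ~ s
_ _ : q -> Int
  unify o -> Int ~ q -> Int
  unify o ~ q
  unify Int ~ Int
  unify Int ~ Int
let m : Bool
h : t
  unify t ~ Int
\h._ : Int -> Int
  unify q -> Int ~ (Int -> Int) -> u
  unify q ~ Int -> Int
  unify Int ~ u
_ _ : Int
  unify Int ~ Int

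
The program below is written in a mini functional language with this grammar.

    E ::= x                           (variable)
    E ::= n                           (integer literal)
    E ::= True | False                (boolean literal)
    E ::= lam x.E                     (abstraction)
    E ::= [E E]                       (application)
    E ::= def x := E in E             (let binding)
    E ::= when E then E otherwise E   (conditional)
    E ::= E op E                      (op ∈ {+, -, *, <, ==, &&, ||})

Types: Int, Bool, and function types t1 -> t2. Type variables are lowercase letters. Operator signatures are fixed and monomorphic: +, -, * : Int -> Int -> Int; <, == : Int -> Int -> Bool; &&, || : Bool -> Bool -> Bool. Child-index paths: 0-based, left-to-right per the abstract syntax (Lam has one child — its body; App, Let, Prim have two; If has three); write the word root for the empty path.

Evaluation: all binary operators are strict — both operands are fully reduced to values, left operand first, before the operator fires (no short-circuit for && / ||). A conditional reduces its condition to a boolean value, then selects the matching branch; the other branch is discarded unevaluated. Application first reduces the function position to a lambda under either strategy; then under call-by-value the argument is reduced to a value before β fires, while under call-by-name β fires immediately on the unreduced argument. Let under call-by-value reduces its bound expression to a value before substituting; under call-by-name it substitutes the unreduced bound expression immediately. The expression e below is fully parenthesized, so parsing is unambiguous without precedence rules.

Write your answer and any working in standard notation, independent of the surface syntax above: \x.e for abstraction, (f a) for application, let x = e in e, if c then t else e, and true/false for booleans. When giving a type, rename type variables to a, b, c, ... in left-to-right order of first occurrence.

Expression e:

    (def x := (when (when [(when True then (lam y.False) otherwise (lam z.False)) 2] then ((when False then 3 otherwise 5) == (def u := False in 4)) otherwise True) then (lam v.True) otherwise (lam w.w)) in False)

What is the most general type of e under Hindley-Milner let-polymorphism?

Answer: Bool

Trace:
  unify Bool ~ Bool
\y._ : a -> Bool
\z._ : b -> Bool
  unify a -> Bool ~ b -> Bool
  unify a ~ b
  unify Bool ~ Bool
  unify b -> Bool ~ Int -> c
  unify b ~ Int
  unify Bool ~ c
_ _ : Bool
  unify Bool ~ Bool
  unify Bool ~ Bool
  unify Int ~ Int
  unify Int ~ Int
let u : Bool
  unify Int ~ Int
  unify Bool ~ Bool
  unify Bool ~ Bool
\v._ : d -> Bool
w : e
\w._ : e -> e
  unify d -> Bool ~ e -> e
  unify d ~ e
  unify Bool ~ e
let x : Bool -> Bool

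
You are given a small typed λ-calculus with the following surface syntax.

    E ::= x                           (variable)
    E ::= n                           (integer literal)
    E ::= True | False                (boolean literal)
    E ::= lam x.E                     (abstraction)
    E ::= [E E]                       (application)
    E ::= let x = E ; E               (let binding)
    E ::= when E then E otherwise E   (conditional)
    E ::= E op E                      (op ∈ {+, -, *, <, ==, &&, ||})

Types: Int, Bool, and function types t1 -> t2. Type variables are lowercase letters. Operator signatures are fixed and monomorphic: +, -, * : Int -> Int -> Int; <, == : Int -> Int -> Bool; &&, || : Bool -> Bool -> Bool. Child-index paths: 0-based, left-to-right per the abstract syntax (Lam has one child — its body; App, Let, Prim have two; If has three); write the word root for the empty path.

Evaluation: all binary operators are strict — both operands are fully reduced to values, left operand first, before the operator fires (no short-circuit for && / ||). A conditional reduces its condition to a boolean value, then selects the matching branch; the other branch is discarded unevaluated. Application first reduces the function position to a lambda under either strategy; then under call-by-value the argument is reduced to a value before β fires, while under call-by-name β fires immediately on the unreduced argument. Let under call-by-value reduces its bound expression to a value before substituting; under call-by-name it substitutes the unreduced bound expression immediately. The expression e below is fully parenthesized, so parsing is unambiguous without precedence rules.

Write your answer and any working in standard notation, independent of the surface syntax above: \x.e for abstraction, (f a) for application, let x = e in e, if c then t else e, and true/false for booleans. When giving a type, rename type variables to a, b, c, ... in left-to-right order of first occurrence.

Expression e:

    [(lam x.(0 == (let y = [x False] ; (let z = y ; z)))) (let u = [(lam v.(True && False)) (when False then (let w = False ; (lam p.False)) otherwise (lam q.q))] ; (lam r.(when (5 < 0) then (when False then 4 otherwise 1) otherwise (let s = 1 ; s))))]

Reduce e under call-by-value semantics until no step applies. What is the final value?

Derivation:
step 0: ((\x.(0 == (let y = (x false) in (let z = y in z)))) (let u = ((\v.(true && false)) (if false then (let w = false in (\p.false)) else (\q.q))) in (\r.(if (5 < 0) then (if false then 4 else 1) else (let s = 1 in s)))))
step 1: [if@1.0.1] ((\x.(0 == (let y = (x false) in (let z = y in z)))) (let u = ((\v.(true && false)) (\q.q)) in (\r.(if (5 < 0) then (if false then 4 else 1) else (let s = 1 in s)))))
step 2: [beta@1.0] ((\x.(0 == (let y = (x false) in (let z = y in z)))) (let u = (true && false) in (\r.(if (5 < 0) then (if false then 4 else 1) else (let s = 1 in s)))))
step 3: [delta@1.0] ((\x.(0 == (let y = (x false) in (let z = y in z)))) (let u = false in (\r.(if (5 < 0) then (if false then 4 else 1) else (let s = 1 in s)))))
step 4: [let@1] ((\x.(0 == (let y = (x false) in (let z = y in z)))) (\r.(if (5 < 0) then (if false then 4 else 1) else (let s = 1 in s))))
step 5: [beta@root] (0 == (let y = ((\r.(if (5 < 0) then (if false then 4 else 1) else (let s = 1 in s))) false) in (let z = y in z)))
step 6: [beta@1.0] (0 == (let y = (if (5 < 0) then (if false then 4 else 1) else (let s = 1 in s)) in (let z = y in z)))
step 7: [delta@1.0.0] (0 == (let y = (if false then (if false then 4 else 1) else (let s = 1 in s)) in (let z = y in z)))
step 8: [if@1.0] (0 == (let y = (let s = 1 in s) in (let z = y in z)))
step 9: [let@1.0] (0 == (let y = 1 in (let z = y in z)))
step 10: [let@1] (0 == (let z = 1 in z))
step 11: [let@1] (0 == 1)
step 12: [delta@root] false

Answer: false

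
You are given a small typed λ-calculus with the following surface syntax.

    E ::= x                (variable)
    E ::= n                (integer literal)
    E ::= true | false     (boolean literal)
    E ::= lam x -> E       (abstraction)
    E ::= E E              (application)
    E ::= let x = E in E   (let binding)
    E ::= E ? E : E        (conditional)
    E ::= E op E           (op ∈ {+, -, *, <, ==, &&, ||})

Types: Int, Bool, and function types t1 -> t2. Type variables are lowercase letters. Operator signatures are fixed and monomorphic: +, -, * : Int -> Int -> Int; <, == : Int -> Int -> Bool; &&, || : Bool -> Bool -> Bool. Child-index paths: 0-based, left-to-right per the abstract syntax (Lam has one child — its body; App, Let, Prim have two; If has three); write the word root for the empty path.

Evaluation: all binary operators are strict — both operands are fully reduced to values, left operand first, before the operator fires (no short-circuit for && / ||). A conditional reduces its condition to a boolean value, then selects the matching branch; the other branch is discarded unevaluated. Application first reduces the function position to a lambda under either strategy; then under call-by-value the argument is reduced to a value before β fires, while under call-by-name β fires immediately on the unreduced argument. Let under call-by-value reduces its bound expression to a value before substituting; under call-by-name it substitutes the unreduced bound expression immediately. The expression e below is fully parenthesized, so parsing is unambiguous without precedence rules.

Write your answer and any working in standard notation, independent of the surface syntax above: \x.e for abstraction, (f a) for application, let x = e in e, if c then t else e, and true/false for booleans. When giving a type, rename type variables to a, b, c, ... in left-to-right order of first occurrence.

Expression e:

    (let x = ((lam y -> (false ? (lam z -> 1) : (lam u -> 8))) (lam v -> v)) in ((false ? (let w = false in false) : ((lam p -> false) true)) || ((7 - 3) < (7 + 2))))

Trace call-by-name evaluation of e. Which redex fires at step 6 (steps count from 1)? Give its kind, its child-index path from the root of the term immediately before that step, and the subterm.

Trace:
step 0: (let x = ((\y.(if false then (\z.1) else (\u.8))) (\v.v)) in ((if false then (let w = false in false) else ((\p.false) true)) || ((7 - 3) < (7 + 2))))
step 1: [let@root] ((if false then (let w = false in false) else ((\p.false) true)) || ((7 - 3) < (7 + 2)))
step 2: [if@0] (((\p.false) true) || ((7 - 3) < (7 + 2)))
step 3: [beta@0] (false || ((7 - 3) < (7 + 2)))
step 4: [delta@1.0] (false || (4 < (7 + 2)))
step 5: [delta@1.1] (false || (4 < 9))
step 6: [delta@1] (false || true)

Answer: delta at 1 : (4 < 9)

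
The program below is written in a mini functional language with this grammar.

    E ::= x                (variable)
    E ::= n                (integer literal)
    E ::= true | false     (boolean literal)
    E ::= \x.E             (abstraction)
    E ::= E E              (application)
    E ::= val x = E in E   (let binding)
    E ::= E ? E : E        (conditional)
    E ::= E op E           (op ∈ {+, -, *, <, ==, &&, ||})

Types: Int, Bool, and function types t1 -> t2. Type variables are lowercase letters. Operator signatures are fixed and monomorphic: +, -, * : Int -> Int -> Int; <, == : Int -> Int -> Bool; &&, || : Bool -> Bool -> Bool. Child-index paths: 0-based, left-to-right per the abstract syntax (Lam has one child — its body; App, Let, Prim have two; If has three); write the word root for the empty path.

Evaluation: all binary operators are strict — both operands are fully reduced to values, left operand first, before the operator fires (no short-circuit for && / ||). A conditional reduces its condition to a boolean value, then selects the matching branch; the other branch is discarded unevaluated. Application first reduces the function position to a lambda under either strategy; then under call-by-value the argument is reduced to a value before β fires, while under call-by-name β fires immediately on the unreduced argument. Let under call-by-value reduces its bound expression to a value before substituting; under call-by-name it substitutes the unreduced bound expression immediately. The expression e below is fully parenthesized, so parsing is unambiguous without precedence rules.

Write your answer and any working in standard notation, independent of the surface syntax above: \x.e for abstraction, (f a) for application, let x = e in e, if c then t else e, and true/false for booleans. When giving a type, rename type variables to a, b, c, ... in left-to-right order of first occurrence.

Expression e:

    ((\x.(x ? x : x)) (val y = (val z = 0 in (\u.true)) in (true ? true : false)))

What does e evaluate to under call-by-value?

Working:
step 0: ((\x.(if x then x else x)) (let y = (let z = 0 in (\u.true)) in (if true then true else false)))
step 1: [let@1.0] ((\x.(if x then x else x)) (let y = (\u.true) in (if true then true else false)))
step 2: [let@1] ((\x.(if x then x else x)) (if true then true else false))
step 3: [if@1] ((\x.(if x then x else x)) true)
step 4: [beta@root] (if true then true else true)
step 5: [if@root] true

Answer: true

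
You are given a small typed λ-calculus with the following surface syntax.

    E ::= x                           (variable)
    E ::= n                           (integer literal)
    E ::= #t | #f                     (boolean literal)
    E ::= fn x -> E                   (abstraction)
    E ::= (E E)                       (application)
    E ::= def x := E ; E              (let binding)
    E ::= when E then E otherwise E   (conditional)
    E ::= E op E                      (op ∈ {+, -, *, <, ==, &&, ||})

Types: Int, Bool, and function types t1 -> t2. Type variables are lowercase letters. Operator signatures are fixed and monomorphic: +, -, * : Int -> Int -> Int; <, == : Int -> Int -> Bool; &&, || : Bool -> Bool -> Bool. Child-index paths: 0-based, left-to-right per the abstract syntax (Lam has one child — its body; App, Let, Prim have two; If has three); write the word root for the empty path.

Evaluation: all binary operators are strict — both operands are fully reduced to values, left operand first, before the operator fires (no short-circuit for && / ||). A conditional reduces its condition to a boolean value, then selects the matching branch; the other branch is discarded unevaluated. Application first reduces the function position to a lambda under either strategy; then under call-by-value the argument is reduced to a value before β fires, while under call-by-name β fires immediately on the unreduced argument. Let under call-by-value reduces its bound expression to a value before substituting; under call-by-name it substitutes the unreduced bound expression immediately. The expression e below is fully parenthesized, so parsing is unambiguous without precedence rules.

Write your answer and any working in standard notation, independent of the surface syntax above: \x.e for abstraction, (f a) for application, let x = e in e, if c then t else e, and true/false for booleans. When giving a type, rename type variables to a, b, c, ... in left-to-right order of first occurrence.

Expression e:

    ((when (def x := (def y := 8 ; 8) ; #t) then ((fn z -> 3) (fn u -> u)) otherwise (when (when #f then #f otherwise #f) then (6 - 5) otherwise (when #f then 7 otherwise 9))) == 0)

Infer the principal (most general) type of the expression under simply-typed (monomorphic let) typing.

Working:
let y : Int
let x : Int
  unify Bool ~ Bool
\z._ : a -> Int
u : b
\u._ : b -> b
  unify a -> Int ~ (b -> b) -> c
  unify a ~ b -> b
  unify Int ~ c
_ _ : Int
  unify Bool ~ Bool
  unify Bool ~ Bool
  unify Bool ~ Bool
  unify Int ~ Int
  unify Int ~ Int
  unify Bool ~ Bool
  unify Int ~ Int
  unify Int ~ Int
  unify Int ~ Int
  unify Int ~ Int
  unify Int ~ Int

Answer: Bool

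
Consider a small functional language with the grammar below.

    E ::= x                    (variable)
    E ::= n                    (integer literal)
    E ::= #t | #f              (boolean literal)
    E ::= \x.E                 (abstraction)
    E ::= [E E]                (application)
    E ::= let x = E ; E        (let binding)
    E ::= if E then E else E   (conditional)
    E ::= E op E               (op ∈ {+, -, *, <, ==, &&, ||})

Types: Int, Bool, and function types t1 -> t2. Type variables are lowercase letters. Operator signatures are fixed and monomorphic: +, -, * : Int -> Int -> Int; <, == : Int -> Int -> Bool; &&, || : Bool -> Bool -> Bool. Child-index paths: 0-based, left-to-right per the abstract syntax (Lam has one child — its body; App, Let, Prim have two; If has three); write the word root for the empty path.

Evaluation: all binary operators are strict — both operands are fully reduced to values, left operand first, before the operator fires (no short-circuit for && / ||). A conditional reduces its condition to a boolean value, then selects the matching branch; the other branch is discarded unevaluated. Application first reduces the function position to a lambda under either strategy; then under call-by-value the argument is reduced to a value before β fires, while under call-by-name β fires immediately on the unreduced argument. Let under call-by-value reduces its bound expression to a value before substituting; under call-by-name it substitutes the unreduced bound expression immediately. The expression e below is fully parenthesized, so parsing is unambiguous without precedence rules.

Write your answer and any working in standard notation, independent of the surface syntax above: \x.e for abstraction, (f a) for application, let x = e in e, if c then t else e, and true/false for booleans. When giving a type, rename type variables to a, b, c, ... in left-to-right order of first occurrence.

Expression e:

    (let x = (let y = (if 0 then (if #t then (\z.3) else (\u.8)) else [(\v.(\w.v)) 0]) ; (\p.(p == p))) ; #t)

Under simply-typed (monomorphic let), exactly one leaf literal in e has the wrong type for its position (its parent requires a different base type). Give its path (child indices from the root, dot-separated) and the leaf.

Derivation:
  unify Int ~ Bool
  FAIL: mismatch Int ~ Bool

Answer: 0.0.0 : 0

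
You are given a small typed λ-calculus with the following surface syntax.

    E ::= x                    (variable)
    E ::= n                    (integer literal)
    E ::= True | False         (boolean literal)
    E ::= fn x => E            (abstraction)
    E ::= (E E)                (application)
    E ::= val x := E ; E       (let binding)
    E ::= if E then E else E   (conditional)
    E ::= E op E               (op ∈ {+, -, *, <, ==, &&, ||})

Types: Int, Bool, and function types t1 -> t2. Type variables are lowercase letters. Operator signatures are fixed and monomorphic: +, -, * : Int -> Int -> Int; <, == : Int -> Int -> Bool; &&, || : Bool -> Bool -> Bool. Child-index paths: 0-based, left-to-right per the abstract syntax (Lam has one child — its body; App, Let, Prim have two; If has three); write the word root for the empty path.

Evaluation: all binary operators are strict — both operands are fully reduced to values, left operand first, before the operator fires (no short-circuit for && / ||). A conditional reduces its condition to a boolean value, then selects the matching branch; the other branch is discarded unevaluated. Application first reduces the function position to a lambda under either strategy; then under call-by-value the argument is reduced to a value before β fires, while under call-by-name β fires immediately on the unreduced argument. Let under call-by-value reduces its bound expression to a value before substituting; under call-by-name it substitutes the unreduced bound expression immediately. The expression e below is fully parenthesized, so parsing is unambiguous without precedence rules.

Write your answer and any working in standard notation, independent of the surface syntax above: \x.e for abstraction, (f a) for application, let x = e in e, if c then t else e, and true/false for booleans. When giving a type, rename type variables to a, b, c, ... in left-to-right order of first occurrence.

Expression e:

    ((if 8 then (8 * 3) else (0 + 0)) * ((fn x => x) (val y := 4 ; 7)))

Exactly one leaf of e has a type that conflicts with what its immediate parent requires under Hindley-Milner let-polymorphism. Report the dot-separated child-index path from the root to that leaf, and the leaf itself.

Trace:
  unify Int ~ Bool
  FAIL: mismatch Int ~ Bool

Answer: 0.0 : 8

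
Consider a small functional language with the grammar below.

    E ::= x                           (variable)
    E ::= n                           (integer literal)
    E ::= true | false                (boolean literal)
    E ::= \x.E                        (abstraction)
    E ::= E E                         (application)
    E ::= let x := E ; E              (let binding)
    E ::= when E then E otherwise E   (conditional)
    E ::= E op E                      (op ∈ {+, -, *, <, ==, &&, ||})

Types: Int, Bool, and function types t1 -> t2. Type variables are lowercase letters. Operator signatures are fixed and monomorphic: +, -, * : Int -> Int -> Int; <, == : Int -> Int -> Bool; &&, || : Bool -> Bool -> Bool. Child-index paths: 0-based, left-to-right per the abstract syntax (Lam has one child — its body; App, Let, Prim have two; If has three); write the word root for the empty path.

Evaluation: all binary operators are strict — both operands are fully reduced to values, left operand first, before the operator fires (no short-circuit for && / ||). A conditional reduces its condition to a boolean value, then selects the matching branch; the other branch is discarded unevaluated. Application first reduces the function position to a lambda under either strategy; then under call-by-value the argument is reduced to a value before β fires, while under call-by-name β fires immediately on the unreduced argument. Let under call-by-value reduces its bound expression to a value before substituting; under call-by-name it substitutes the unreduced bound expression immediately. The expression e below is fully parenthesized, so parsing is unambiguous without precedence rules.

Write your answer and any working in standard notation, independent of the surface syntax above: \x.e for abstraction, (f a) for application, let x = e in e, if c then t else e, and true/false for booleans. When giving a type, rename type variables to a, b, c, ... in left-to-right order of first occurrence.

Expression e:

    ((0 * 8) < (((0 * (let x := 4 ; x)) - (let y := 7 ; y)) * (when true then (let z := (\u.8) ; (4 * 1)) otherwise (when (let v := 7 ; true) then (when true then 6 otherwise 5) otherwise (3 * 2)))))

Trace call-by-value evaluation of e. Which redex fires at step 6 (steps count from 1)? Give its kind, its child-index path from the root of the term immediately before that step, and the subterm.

Answer: if at 1.1 : (if true then (let z = (\u.8) in (4 * 1)) else (if (let v = 7 in true) then (if true then 6 else 5) else (3 * 2)))

Derivation:
step 0: ((0 * 8) < (((0 * (let x = 4 in x)) - (let y = 7 in y)) * (if true then (let z = (\u.8) in (4 * 1)) else (if (let v = 7 in true) then (if true then 6 else 5) else (3 * 2)))))
step 1: [delta@0] (0 < (((0 * (let x = 4 in x)) - (let y = 7 in y)) * (if true then (let z = (\u.8) in (4 * 1)) else (if (let v = 7 in true) then (if true then 6 else 5) else (3 * 2)))))
step 2: [let@1.0.0.1] (0 < (((0 * 4) - (let y = 7 in y)) * (if true then (let z = (\u.8) in (4 * 1)) else (if (let v = 7 in true) then (if true then 6 else 5) else (3 * 2)))))
step 3: [delta@1.0.0] (0 < ((0 - (let y = 7 in y)) * (if true then (let z = (\u.8) in (4 * 1)) else (if (let v = 7 in true) then (if true then 6 else 5) else (3 * 2)))))
step 4: [let@1.0.1] (0 < ((0 - 7) * (if true then (let z = (\u.8) in (4 * 1)) else (if (let v = 7 in true) then (if true then 6 else 5) else (3 * 2)))))
step 5: [delta@1.0] (0 < (-7 * (if true then (let z = (\u.8) in (4 * 1)) else (if (let v = 7 in true) then (if true then 6 else 5) else (3 * 2)))))
step 6: [if@1.1] (0 < (-7 * (let z = (\u.8) in (4 * 1))))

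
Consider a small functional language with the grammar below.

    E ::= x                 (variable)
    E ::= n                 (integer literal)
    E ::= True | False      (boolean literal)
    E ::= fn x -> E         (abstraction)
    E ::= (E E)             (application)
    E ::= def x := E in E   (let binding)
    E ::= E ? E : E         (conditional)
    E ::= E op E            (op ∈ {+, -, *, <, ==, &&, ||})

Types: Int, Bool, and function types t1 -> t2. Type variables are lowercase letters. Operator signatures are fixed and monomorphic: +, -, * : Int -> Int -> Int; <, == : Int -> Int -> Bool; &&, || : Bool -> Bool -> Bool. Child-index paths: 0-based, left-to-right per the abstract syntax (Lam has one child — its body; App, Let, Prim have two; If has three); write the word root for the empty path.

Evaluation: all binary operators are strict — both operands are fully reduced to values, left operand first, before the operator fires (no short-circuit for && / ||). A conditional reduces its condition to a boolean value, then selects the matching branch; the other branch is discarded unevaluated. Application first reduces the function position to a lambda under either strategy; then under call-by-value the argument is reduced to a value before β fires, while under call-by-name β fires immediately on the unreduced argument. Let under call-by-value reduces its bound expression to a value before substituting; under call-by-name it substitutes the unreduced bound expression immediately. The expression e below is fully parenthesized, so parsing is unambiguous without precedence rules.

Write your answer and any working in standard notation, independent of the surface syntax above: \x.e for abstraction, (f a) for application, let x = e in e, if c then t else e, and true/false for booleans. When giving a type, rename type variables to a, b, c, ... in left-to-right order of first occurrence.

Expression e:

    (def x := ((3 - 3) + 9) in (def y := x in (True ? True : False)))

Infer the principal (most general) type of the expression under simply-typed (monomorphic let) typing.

Answer: Bool

Trace:
  unify Int ~ Int
  unify Int ~ Int
  unify Int ~ Int
  unify Int ~ Int
let x : Int
x : Int
let y : Int
  unify Bool ~ Bool
  unify Bool ~ Bool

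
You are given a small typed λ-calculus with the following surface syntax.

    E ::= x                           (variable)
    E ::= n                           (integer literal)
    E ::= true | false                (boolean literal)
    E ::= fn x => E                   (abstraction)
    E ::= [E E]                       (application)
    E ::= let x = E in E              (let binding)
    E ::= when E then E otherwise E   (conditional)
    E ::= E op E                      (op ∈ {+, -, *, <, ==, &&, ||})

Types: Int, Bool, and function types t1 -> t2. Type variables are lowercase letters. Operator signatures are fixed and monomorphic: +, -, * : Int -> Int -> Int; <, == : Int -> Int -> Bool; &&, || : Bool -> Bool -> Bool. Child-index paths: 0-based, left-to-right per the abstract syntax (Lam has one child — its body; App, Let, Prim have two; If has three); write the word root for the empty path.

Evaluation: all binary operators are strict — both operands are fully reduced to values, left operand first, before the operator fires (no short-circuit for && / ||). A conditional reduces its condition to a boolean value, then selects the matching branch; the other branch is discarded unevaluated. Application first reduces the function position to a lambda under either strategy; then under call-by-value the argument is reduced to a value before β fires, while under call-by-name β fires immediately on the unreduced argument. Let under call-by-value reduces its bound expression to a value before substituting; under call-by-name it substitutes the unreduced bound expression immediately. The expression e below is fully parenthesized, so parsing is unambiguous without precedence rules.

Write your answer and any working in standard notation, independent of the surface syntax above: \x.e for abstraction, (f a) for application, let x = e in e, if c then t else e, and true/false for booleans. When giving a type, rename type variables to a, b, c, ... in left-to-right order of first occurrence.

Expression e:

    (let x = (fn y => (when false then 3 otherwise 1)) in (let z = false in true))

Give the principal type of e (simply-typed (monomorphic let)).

Answer: Bool

Working:
  unify Bool ~ Bool
  unify Int ~ Int
\y._ : a -> Int
let x : a -> Int
let z : Bool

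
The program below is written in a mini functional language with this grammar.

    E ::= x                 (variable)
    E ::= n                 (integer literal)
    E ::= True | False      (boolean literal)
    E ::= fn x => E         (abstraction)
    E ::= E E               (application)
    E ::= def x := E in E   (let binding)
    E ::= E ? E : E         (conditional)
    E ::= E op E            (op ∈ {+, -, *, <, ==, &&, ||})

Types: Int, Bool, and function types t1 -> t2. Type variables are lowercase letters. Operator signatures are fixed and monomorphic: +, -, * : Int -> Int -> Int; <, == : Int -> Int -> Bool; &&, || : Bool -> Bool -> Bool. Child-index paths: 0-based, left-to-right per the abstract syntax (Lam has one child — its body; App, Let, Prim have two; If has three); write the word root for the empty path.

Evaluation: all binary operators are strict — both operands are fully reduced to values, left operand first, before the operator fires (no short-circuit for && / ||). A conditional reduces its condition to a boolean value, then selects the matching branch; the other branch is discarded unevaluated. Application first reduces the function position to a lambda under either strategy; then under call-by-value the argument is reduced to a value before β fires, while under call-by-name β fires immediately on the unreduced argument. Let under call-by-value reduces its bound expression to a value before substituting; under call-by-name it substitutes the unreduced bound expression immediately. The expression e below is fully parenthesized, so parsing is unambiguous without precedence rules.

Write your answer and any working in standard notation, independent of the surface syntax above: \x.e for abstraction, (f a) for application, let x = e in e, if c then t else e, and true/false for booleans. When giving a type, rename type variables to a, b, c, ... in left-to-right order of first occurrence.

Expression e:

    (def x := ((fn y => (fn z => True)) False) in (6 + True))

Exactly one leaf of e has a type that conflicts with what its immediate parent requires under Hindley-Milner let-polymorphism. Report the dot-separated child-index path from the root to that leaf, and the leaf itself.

Derivation:
\z._ : b -> Bool
\y._ : a -> b -> Bool
  unify a -> b -> Bool ~ Bool -> c
  unify a ~ Bool
  unify b -> Bool ~ c
_ _ : b -> Bool
let x : forall. b -> Bool
  unify Int ~ Int
  unify Bool ~ Int
  FAIL: mismatch Bool ~ Int

Answer: 1.1 : true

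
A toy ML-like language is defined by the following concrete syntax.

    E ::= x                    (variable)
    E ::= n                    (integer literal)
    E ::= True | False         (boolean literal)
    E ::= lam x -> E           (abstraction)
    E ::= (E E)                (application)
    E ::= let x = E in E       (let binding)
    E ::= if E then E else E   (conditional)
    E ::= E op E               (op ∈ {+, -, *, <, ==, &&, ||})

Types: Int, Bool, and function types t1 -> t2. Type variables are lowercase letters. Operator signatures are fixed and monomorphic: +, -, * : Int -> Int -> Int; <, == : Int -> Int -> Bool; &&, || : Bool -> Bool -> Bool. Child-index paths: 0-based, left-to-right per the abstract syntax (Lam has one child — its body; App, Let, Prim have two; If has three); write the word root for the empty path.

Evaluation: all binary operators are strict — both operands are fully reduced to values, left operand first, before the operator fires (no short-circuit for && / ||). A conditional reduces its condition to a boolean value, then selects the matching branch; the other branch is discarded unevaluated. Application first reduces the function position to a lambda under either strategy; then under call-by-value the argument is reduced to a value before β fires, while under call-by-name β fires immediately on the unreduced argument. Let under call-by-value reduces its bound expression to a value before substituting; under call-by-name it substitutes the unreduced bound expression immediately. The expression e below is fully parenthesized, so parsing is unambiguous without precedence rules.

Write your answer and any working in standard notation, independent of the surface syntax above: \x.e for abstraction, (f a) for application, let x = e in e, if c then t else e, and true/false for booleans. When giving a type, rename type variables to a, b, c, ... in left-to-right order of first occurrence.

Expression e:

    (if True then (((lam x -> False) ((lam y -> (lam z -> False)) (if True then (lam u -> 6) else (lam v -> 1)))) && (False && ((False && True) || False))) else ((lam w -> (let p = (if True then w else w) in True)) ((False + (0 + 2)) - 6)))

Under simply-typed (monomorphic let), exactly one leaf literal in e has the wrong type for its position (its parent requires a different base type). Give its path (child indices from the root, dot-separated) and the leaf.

Answer: 2.1.0.0 : false

Derivation:
  unify Bool ~ Bool
\x._ : a -> Bool
\z._ : c -> Bool
\y._ : b -> c -> Bool
  unify Bool ~ Bool
\u._ : d -> Int
\v._ : e -> Int
  unify d -> Int ~ e -> Int
  unify d ~ e
  unify Int ~ Int
  unify b -> c -> Bool ~ (e -> Int) -> f
  unify b ~ e -> Int
  unify c -> Bool ~ f
_ _ : c -> Bool
  unify a -> Bool ~ (c -> Bool) -> g
  unify a ~ c -> Bool
  unify Bool ~ g
_ _ : Bool
  unify Bool ~ Bool
  unify Bool ~ Bool
  unify Bool ~ Bool
  unify Bool ~ Bool
  unify Bool ~ Bool
  unify Bool ~ Bool
  unify Bool ~ Bool
  unify Bool ~ Bool
  unify Bool ~ Bool
w : h
w : h
  unify h ~ h
let p : h
\w._ : h -> Bool
  unify Bool ~ Int
  FAIL: mismatch Bool ~ Int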